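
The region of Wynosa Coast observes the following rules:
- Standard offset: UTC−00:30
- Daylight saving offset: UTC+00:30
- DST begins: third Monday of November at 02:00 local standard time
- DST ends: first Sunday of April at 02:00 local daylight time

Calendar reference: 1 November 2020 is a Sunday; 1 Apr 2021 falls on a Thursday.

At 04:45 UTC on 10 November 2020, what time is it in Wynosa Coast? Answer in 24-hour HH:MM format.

04:15

1 November 2020 is a Sunday, so the first Monday is November 2 and the third is November 16.
1 April 2021 is a Thursday, so the first Sunday is April 4.
At the standard offset (UTC−00:30), 04:45 UTC − 0h30m = 04:15 Wynosa Coast standard time.
Daylight saving runs 16 November 2020 – 4 April 2021; the standard-time date in Wynosa Coast, 10 November 2020, is outside that window, so Wynosa Coast is on standard time at UTC−00:30.
04:45 UTC − 0h30m = 04:15 local.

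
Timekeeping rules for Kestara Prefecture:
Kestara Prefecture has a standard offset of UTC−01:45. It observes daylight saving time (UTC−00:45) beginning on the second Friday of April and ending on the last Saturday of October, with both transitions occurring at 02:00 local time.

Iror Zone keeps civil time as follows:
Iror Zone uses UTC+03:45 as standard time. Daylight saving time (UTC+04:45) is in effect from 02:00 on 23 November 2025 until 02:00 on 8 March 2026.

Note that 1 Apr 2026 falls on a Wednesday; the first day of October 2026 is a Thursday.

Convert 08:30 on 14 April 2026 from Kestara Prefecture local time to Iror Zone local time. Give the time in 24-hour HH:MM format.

1 April 2026 is a Wednesday, so the first Friday is April 3 and the second is April 10.
1 October 2026 is a Thursday, so Saturdays fall on 3, 10, 17, 24, 31; the last is October 31.
Daylight saving runs 10 April – 31 October; 14 April 2026 is inside that window, so Kestara Prefecture is at UTC−00:45.
08:30 Kestara Prefecture + 0h45m = 09:15 UTC.
At the standard offset (UTC+03:45), 09:15 UTC + 3h45m = 13:00 Iror Zone standard time.
The standard-time date in Iror Zone, 14 April 2026, is outside the daylight-saving period (23 November 2025 – 8 March 2026), so Iror Zone is on standard time, UTC+03:45.
09:15 UTC + 3h45m = 13:00 Iror Zone.

13:00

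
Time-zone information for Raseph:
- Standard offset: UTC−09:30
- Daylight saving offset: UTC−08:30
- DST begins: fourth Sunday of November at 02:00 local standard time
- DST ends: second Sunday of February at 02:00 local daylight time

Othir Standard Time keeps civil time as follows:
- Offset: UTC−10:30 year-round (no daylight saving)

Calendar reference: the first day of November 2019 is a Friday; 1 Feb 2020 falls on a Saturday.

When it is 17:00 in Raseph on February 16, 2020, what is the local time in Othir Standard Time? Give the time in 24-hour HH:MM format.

16:00

1 November 2019 is a Friday, so the first Sunday is November 3 and the fourth is November 24.
1 February 2020 is a Saturday, so the first Sunday is February 2 and the second is February 9.
February 16, 2020 is outside the daylight-saving period (24 November 2019 – 9 February 2020), so Raseph is on standard time, UTC−09:30.
17:00 Raseph + 9h30m = 02:30 UTC (rolling into the next day, 17 February 2020).
Othir Standard Time stays on UTC−10:30 all year.
02:30 UTC − 10h30m = 16:00 Othir Standard Time (rolling into the previous day, 16 February 2020).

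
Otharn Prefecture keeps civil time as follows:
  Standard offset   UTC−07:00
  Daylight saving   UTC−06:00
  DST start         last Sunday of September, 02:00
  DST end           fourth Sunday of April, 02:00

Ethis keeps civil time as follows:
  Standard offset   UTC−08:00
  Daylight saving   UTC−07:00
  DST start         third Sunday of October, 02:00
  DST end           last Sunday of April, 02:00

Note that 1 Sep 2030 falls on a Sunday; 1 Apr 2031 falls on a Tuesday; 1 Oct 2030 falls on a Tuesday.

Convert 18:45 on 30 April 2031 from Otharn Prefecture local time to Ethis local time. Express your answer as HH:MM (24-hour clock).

1 September 2030 is a Sunday, so Sundays fall on 1, 8, 15, 22, 29; the last is September 29.
1 April 2031 is a Tuesday, so the first Sunday is April 6 and the fourth is April 27.
Daylight saving runs 29 September 2030 – 27 April 2031; 30 April 2031 is outside that window, so Otharn Prefecture is on standard time at UTC−07:00.
18:45 Otharn Prefecture + 7h = 01:45 UTC (rolling into the next day, 1 May 2031).
1 October 2030 is a Tuesday, so the first Sunday is October 6 and the third is October 20.
1 April 2031 is a Tuesday, so Sundays fall on 6, 13, 20, 27; the last is April 27.
At the standard offset (UTC−08:00), 01:45 UTC − 8h = 17:45 Ethis standard time (rolling into the previous day, 30 April 2031).
Daylight saving runs 20 October 2030 – 27 April 2031; the standard-time date in Ethis, 30 April 2031, is outside that window, so Ethis is on standard time at UTC−08:00.
01:45 UTC − 8h = 17:45 Ethis (rolling into the previous day, 30 April 2031).

17:45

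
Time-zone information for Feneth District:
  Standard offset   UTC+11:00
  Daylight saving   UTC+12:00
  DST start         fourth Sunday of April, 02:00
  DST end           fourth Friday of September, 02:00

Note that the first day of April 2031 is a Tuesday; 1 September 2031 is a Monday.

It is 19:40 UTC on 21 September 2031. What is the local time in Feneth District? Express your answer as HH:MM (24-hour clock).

1 April 2031 is a Tuesday, so the first Sunday is April 6 and the fourth is April 27.
1 September 2031 is a Monday, so the first Friday is September 5 and the fourth is September 26.
At the standard offset (UTC+11:00), 19:40 UTC + 11h = 06:40 Feneth District standard time (rolling into the next day, 22 September 2031).
The standard-time date in Feneth District, 22 September 2031, falls between 27 April and 26 September, so daylight saving is in effect and Feneth District is at UTC+12:00.
19:40 UTC + 12h = 07:40 local (rolling into the next day, 22 September 2031).

07:40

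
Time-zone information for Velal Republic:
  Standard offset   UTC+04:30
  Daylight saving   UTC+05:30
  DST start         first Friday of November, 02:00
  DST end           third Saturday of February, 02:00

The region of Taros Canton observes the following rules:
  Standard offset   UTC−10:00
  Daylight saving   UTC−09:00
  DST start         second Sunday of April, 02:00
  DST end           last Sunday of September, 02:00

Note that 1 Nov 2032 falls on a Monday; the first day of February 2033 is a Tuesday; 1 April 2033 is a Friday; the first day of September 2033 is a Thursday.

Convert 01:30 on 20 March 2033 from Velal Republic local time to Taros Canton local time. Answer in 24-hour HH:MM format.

11:00

1 November 2032 is a Monday, so the first Friday is November 5.
1 February 2033 is a Tuesday, so the first Saturday is February 5 and the third is February 19.
20 March 2033 does not fall between 5 November 2032 and 19 February 2033, so daylight saving is not in effect and Velal Republic is at UTC+04:30.
01:30 Velal Republic − 4h30m = 21:00 UTC (rolling into the previous day, 19 March 2033).
1 April 2033 is a Friday, so the first Sunday is April 3 and the second is April 10.
1 September 2033 is a Thursday, so Sundays fall on 4, 11, 18, 25; the last is September 25.
At the standard offset (UTC−10:00), 21:00 UTC − 10h = 11:00 Taros Canton standard time.
Daylight saving runs 10 April – 25 September; the standard-time date in Taros Canton, 19 March 2033, is outside that window, so Taros Canton is on standard time at UTC−10:00.
21:00 UTC − 10h = 11:00 Taros Canton.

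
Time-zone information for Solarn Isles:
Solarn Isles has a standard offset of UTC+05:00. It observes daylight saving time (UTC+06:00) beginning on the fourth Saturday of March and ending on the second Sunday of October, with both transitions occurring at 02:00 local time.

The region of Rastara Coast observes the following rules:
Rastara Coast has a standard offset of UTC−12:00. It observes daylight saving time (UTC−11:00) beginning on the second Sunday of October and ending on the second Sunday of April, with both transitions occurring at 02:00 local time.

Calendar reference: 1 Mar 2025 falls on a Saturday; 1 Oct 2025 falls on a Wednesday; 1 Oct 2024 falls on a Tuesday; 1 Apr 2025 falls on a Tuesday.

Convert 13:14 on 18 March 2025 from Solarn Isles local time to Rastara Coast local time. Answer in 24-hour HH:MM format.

21:14

1 March 2025 is a Saturday, so the first Saturday is March 1 and the fourth is March 22.
1 October 2025 is a Wednesday, so the first Sunday is October 5 and the second is October 12.
Daylight saving runs 22 March – 12 October; 18 March 2025 is outside that window, so Solarn Isles is on standard time at UTC+05:00.
13:14 Solarn Isles − 5h = 08:14 UTC.
1 October 2024 is a Tuesday, so the first Sunday is October 6 and the second is October 13.
1 April 2025 is a Tuesday, so the first Sunday is April 6 and the second is April 13.
At the standard offset (UTC−12:00), 08:14 UTC − 12h = 20:14 Rastara Coast standard time (rolling into the previous day, 17 March 2025).
The standard-time date in Rastara Coast, 17 March 2025, lies within the daylight-saving period (13 October 2024 – 13 April 2025), so Rastara Coast is on daylight time, UTC−11:00.
08:14 UTC − 11h = 21:14 Rastara Coast (rolling into the previous day, 17 March 2025).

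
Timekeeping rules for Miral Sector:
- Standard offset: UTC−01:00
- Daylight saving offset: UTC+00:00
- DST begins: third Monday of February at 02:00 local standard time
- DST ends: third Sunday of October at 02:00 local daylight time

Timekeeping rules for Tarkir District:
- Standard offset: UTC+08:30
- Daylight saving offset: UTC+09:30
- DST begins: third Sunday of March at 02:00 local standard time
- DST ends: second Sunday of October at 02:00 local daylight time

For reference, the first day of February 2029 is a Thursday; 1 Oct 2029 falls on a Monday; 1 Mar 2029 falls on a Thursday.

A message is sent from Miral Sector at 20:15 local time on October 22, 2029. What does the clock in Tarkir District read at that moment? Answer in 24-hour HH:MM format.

1 February 2029 is a Thursday, so the first Monday is February 5 and the third is February 19.
1 October 2029 is a Monday, so the first Sunday is October 7 and the third is October 21.
October 22, 2029 does not fall between 19 February and 21 October, so daylight saving is not in effect and Miral Sector is at UTC−01:00.
20:15 Miral Sector + 1h = 21:15 UTC.
1 March 2029 is a Thursday, so the first Sunday is March 4 and the third is March 18.
1 October 2029 is a Monday, so the first Sunday is October 7 and the second is October 14.
At the standard offset (UTC+08:30), 21:15 UTC + 8h30m = 05:45 Tarkir District standard time (rolling into the next day, 23 October 2029).
The standard-time date in Tarkir District, October 23, 2029, is outside the daylight-saving period (18 March – 14 October), so Tarkir District is on standard time, UTC+08:30.
21:15 UTC + 8h30m = 05:45 Tarkir District (rolling into the next day, 23 October 2029).

05:45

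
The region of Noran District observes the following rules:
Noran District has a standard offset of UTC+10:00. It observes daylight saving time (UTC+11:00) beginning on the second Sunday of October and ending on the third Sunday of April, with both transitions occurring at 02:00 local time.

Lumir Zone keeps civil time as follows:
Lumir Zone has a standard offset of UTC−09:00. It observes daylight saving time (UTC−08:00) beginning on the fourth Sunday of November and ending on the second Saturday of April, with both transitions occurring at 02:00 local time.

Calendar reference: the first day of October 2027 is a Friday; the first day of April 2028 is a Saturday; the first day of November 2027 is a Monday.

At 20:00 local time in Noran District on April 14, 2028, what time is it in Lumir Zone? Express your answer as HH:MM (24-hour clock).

1 October 2027 is a Friday, so the first Sunday is October 3 and the second is October 10.
1 April 2028 is a Saturday, so the first Sunday is April 2 and the third is April 16.
April 14, 2028 falls between 10 October 2027 and 16 April 2028, so daylight saving is in effect and Noran District is at UTC+11:00.
20:00 Noran District − 11h = 09:00 UTC.
1 November 2027 is a Monday, so the first Sunday is November 7 and the fourth is November 28.
1 April 2028 is a Saturday, so the first Saturday is April 1 and the second is April 8.
At the standard offset (UTC−09:00), 09:00 UTC − 9h = 00:00 Lumir Zone standard time.
The standard-time date in Lumir Zone, April 14, 2028, does not fall between 28 November 2027 and 8 April 2028, so daylight saving is not in effect and Lumir Zone is at UTC−09:00.
09:00 UTC − 9h = 00:00 Lumir Zone.

00:00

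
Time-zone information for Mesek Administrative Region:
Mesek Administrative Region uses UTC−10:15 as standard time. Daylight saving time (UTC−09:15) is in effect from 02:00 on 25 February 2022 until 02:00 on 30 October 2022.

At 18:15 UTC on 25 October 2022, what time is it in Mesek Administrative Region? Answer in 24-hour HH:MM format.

At the standard offset (UTC−10:15), 18:15 UTC − 10h15m = 08:00 Mesek Administrative Region standard time.
The standard-time date in Mesek Administrative Region, 25 October 2022, lies within the daylight-saving period (25 February – 30 October), so Mesek Administrative Region is on daylight time, UTC−09:15.
18:15 UTC − 9h15m = 09:00 local.

09:00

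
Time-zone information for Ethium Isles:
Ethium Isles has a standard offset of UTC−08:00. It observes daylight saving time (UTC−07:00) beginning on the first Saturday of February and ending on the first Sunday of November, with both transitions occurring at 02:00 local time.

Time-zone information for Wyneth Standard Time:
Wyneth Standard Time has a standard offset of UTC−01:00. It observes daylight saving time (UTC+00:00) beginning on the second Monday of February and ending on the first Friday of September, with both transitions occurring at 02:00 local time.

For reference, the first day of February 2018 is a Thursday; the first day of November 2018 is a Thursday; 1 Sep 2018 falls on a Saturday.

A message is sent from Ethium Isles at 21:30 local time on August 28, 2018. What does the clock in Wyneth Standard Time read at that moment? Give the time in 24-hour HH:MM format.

1 February 2018 is a Thursday, so the first Saturday is February 3.
1 November 2018 is a Thursday, so the first Sunday is November 4.
Daylight saving runs 3 February – 4 November; August 28, 2018 is inside that window, so Ethium Isles is at UTC−07:00.
21:30 Ethium Isles + 7h = 04:30 UTC (rolling into the next day, 29 August 2018).
1 February 2018 is a Thursday, so the first Monday is February 5 and the second is February 12.
1 September 2018 is a Saturday, so the first Friday is September 7.
At the standard offset (UTC−01:00), 04:30 UTC − 1h = 03:30 Wyneth Standard Time standard time.
The standard-time date in Wyneth Standard Time, August 29, 2018, falls between 12 February and 7 September, so daylight saving is in effect and Wyneth Standard Time is at UTC+00:00.
04:30 UTC + 0h = 04:30 Wyneth Standard Time.

04:30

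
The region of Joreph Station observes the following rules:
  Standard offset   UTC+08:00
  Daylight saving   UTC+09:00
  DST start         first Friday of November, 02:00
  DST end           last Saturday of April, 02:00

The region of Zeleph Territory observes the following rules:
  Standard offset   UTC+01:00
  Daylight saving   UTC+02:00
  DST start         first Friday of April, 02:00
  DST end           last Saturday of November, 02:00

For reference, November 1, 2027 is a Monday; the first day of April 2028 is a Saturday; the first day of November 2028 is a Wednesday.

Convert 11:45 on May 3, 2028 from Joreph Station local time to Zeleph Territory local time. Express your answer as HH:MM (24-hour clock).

1 November 2027 is a Monday, so the first Friday is November 5.
1 April 2028 is a Saturday, so Saturdays fall on 1, 8, 15, 22, 29; the last is April 29.
May 3, 2028 does not fall between 5 November 2027 and 29 April 2028, so daylight saving is not in effect and Joreph Station is at UTC+08:00.
11:45 Joreph Station − 8h = 03:45 UTC.
1 April 2028 is a Saturday, so the first Friday is April 7.
1 November 2028 is a Wednesday, so Saturdays fall on 4, 11, 18, 25; the last is November 25.
At the standard offset (UTC+01:00), 03:45 UTC + 1h = 04:45 Zeleph Territory standard time.
The standard-time date in Zeleph Territory, May 3, 2028, lies within the daylight-saving period (7 April – 25 November), so Zeleph Territory is on daylight time, UTC+02:00.
03:45 UTC + 2h = 05:45 Zeleph Territory.

05:45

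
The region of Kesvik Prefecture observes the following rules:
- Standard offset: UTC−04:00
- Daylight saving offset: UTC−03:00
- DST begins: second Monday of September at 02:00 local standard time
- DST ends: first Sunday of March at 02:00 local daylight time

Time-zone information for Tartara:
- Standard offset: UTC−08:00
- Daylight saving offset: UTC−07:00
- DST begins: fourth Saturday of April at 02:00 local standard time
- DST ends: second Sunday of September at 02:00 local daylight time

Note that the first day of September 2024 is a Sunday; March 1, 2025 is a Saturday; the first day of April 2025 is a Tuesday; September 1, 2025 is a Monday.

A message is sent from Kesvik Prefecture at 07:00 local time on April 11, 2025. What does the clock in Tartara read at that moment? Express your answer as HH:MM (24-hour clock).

1 September 2024 is a Sunday, so the first Monday is September 2 and the second is September 9.
1 March 2025 is a Saturday, so the first Sunday is March 2.
Daylight saving runs 9 September 2024 – 2 March 2025; April 11, 2025 is outside that window, so Kesvik Prefecture is on standard time at UTC−04:00.
07:00 Kesvik Prefecture + 4h = 11:00 UTC.
1 April 2025 is a Tuesday, so the first Saturday is April 5 and the fourth is April 26.
1 September 2025 is a Monday, so the first Sunday is September 7 and the second is September 14.
At the standard offset (UTC−08:00), 11:00 UTC − 8h = 03:00 Tartara standard time.
Daylight saving runs 26 April – 14 September; the standard-time date in Tartara, April 11, 2025, is outside that window, so Tartara is on standard time at UTC−08:00.
11:00 UTC − 8h = 03:00 Tartara.

03:00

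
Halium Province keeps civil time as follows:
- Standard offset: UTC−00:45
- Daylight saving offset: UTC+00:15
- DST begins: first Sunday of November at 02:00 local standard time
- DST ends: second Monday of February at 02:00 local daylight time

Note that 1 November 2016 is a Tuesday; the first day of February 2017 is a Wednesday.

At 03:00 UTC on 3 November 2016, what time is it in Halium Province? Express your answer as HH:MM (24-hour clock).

02:15

1 November 2016 is a Tuesday, so the first Sunday is November 6.
1 February 2017 is a Wednesday, so the first Monday is February 6 and the second is February 13.
At the standard offset (UTC−00:45), 03:00 UTC − 0h45m = 02:15 Halium Province standard time.
Daylight saving runs 6 November 2016 – 13 February 2017; the standard-time date in Halium Province, 3 November 2016, is outside that window, so Halium Province is on standard time at UTC−00:45.
03:00 UTC − 0h45m = 02:15 local.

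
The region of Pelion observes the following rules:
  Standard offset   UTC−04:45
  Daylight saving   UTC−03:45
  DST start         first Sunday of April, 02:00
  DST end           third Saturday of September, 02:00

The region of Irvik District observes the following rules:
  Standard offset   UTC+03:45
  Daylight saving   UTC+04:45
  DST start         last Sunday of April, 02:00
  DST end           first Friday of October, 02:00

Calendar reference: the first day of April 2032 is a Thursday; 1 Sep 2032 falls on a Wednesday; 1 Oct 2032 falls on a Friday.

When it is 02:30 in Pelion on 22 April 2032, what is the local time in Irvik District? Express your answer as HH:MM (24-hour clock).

1 April 2032 is a Thursday, so the first Sunday is April 4.
1 September 2032 is a Wednesday, so the first Saturday is September 4 and the third is September 18.
22 April 2032 lies within the daylight-saving period (4 April – 18 September), so Pelion is on daylight time, UTC−03:45.
02:30 Pelion + 3h45m = 06:15 UTC.
1 April 2032 is a Thursday, so Sundays fall on 4, 11, 18, 25; the last is April 25.
1 October 2032 is a Friday, so the first Friday is October 1.
At the standard offset (UTC+03:45), 06:15 UTC + 3h45m = 10:00 Irvik District standard time.
Daylight saving runs 25 April – 1 October; the standard-time date in Irvik District, 22 April 2032, is outside that window, so Irvik District is on standard time at UTC+03:45.
06:15 UTC + 3h45m = 10:00 Irvik District.

10:00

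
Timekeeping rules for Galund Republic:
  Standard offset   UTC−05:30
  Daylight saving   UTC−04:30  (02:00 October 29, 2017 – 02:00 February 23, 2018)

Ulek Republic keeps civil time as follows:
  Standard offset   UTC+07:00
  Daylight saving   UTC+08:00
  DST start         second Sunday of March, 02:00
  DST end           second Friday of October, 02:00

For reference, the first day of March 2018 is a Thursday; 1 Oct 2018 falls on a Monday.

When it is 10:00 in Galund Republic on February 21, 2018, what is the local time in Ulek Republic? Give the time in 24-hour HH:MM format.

21:30

February 21, 2018 lies within the daylight-saving period (29 October 2017 – 23 February 2018), so Galund Republic is on daylight time, UTC−04:30.
10:00 Galund Republic + 4h30m = 14:30 UTC.
1 March 2018 is a Thursday, so the first Sunday is March 4 and the second is March 11.
1 October 2018 is a Monday, so the first Friday is October 5 and the second is October 12.
At the standard offset (UTC+07:00), 14:30 UTC + 7h = 21:30 Ulek Republic standard time.
The standard-time date in Ulek Republic, February 21, 2018, is outside the daylight-saving period (11 March – 12 October), so Ulek Republic is on standard time, UTC+07:00.
14:30 UTC + 7h = 21:30 Ulek Republic.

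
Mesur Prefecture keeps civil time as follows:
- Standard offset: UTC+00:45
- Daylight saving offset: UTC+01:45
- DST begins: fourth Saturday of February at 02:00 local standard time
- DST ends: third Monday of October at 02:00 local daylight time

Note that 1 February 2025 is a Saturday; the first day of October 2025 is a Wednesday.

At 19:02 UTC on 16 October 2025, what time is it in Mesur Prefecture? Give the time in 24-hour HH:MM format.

1 February 2025 is a Saturday, so the first Saturday is February 1 and the fourth is February 22.
1 October 2025 is a Wednesday, so the first Monday is October 6 and the third is October 20.
At the standard offset (UTC+00:45), 19:02 UTC + 0h45m = 19:47 Mesur Prefecture standard time.
The standard-time date in Mesur Prefecture, 16 October 2025, lies within the daylight-saving period (22 February – 20 October), so Mesur Prefecture is on daylight time, UTC+01:45.
19:02 UTC + 1h45m = 20:47 local.

20:47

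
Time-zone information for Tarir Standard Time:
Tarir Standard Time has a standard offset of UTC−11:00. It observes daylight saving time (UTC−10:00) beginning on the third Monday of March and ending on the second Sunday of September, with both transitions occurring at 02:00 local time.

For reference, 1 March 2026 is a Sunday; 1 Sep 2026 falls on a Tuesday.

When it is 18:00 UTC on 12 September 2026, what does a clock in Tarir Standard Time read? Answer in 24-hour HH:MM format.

08:00

1 March 2026 is a Sunday, so the first Monday is March 2 and the third is March 16.
1 September 2026 is a Tuesday, so the first Sunday is September 6 and the second is September 13.
At the standard offset (UTC−11:00), 18:00 UTC − 11h = 07:00 Tarir Standard Time standard time.
The standard-time date in Tarir Standard Time, 12 September 2026, lies within the daylight-saving period (16 March – 13 September), so Tarir Standard Time is on daylight time, UTC−10:00.
18:00 UTC − 10h = 08:00 local.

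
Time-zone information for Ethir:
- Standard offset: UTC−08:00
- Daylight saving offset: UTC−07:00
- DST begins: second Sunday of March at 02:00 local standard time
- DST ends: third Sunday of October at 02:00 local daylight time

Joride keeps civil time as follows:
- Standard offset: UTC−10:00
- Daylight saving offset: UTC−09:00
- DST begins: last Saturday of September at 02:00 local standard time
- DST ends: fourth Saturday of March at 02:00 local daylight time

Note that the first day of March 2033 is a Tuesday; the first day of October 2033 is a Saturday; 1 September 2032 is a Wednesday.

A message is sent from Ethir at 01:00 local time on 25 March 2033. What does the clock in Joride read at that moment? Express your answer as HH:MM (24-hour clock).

1 March 2033 is a Tuesday, so the first Sunday is March 6 and the second is March 13.
1 October 2033 is a Saturday, so the first Sunday is October 2 and the third is October 16.
25 March 2033 falls between 13 March and 16 October, so daylight saving is in effect and Ethir is at UTC−07:00.
01:00 Ethir + 7h = 08:00 UTC.
1 September 2032 is a Wednesday, so Saturdays fall on 4, 11, 18, 25; the last is September 25.
1 March 2033 is a Tuesday, so the first Saturday is March 5 and the fourth is March 26.
At the standard offset (UTC−10:00), 08:00 UTC − 10h = 22:00 Joride standard time (rolling into the previous day, 24 March 2033).
Daylight saving runs 25 September 2032 – 26 March 2033; the standard-time date in Joride, 24 March 2033, is inside that window, so Joride is at UTC−09:00.
08:00 UTC − 9h = 23:00 Joride (rolling into the previous day, 24 March 2033).

23:00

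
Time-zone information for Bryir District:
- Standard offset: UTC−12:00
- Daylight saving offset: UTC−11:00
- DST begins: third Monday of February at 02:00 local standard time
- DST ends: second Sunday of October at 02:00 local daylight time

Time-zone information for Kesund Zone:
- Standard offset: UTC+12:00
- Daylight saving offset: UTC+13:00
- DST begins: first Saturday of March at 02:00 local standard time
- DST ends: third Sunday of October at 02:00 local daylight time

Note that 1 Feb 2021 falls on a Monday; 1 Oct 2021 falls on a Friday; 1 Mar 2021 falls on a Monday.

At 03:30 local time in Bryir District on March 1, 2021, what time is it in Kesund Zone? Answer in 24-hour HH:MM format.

02:30

1 February 2021 is a Monday, so the first Monday is February 1 and the third is February 15.
1 October 2021 is a Friday, so the first Sunday is October 3 and the second is October 10.
March 1, 2021 lies within the daylight-saving period (15 February – 10 October), so Bryir District is on daylight time, UTC−11:00.
03:30 Bryir District + 11h = 14:30 UTC.
1 March 2021 is a Monday, so the first Saturday is March 6.
1 October 2021 is a Friday, so the first Sunday is October 3 and the third is October 17.
At the standard offset (UTC+12:00), 14:30 UTC + 12h = 02:30 Kesund Zone standard time (rolling into the next day, 2 March 2021).
Daylight saving runs 6 March – 17 October; the standard-time date in Kesund Zone, March 2, 2021, is outside that window, so Kesund Zone is on standard time at UTC+12:00.
14:30 UTC + 12h = 02:30 Kesund Zone (rolling into the next day, 2 March 2021).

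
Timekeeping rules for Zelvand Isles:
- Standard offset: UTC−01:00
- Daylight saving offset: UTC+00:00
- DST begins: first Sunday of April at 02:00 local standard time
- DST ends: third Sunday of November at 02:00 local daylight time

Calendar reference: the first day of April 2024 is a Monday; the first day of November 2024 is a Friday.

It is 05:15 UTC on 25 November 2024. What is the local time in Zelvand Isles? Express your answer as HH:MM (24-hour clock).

04:15

1 April 2024 is a Monday, so the first Sunday is April 7.
1 November 2024 is a Friday, so the first Sunday is November 3 and the third is November 17.
At the standard offset (UTC−01:00), 05:15 UTC − 1h = 04:15 Zelvand Isles standard time.
The standard-time date in Zelvand Isles, 25 November 2024, is outside the daylight-saving period (7 April – 17 November), so Zelvand Isles is on standard time, UTC−01:00.
05:15 UTC − 1h = 04:15 local.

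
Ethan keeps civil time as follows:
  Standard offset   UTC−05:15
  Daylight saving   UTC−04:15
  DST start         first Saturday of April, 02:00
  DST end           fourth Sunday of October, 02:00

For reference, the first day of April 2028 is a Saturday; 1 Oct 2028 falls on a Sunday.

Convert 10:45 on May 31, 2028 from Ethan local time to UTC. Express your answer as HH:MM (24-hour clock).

15:00

1 April 2028 is a Saturday, so the first Saturday is April 1.
1 October 2028 is a Sunday, so the first Sunday is October 1 and the fourth is October 22.
May 31, 2028 falls between 1 April and 22 October, so daylight saving is in effect and Ethan is at UTC−04:15.
10:45 local + 4h15m = 15:00 UTC.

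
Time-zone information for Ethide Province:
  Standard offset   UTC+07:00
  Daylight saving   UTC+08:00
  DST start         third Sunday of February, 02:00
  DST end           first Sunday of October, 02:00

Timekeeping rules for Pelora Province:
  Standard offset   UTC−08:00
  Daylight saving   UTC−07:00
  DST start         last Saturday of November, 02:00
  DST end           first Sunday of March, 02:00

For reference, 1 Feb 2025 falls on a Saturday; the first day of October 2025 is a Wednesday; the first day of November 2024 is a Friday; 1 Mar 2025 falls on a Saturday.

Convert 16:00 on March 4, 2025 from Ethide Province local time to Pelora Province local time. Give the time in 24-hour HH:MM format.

00:00

1 February 2025 is a Saturday, so the first Sunday is February 2 and the third is February 16.
1 October 2025 is a Wednesday, so the first Sunday is October 5.
March 4, 2025 lies within the daylight-saving period (16 February – 5 October), so Ethide Province is on daylight time, UTC+08:00.
16:00 Ethide Province − 8h = 08:00 UTC.
1 November 2024 is a Friday, so Saturdays fall on 2, 9, 16, 23, 30; the last is November 30.
1 March 2025 is a Saturday, so the first Sunday is March 2.
At the standard offset (UTC−08:00), 08:00 UTC − 8h = 00:00 Pelora Province standard time.
Daylight saving runs 30 November 2024 – 2 March 2025; the standard-time date in Pelora Province, March 4, 2025, is outside that window, so Pelora Province is on standard time at UTC−08:00.
08:00 UTC − 8h = 00:00 Pelora Province.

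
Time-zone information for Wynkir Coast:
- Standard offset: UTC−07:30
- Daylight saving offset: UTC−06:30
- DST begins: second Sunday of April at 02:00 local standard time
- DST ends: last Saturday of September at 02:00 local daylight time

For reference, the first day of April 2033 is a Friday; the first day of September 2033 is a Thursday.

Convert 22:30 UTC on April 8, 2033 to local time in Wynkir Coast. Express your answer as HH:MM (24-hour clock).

1 April 2033 is a Friday, so the first Sunday is April 3 and the second is April 10.
1 September 2033 is a Thursday, so Saturdays fall on 3, 10, 17, 24; the last is September 24.
At the standard offset (UTC−07:30), 22:30 UTC − 7h30m = 15:00 Wynkir Coast standard time.
The standard-time date in Wynkir Coast, April 8, 2033, does not fall between 10 April and 24 September, so daylight saving is not in effect and Wynkir Coast is at UTC−07:30.
22:30 UTC − 7h30m = 15:00 local.

15:00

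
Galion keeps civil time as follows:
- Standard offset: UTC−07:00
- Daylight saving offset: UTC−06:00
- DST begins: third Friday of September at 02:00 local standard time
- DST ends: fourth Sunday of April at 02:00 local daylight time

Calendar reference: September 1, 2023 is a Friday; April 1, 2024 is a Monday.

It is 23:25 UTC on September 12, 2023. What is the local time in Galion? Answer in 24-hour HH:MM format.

16:25

1 September 2023 is a Friday, so the first Friday is September 1 and the third is September 15.
1 April 2024 is a Monday, so the first Sunday is April 7 and the fourth is April 28.
At the standard offset (UTC−07:00), 23:25 UTC − 7h = 16:25 Galion standard time.
Daylight saving runs 15 September 2023 – 28 April 2024; the standard-time date in Galion, September 12, 2023, is outside that window, so Galion is on standard time at UTC−07:00.
23:25 UTC − 7h = 16:25 local.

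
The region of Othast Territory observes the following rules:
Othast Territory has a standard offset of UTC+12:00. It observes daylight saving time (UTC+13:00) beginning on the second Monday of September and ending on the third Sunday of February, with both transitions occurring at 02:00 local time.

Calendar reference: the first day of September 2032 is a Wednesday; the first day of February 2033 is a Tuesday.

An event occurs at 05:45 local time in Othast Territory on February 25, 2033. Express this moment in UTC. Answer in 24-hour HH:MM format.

1 September 2032 is a Wednesday, so the first Monday is September 6 and the second is September 13.
1 February 2033 is a Tuesday, so the first Sunday is February 6 and the third is February 20.
February 25, 2033 does not fall between 13 September 2032 and 20 February 2033, so daylight saving is not in effect and Othast Territory is at UTC+12:00.
05:45 local − 12h = 17:45 UTC (rolling into the previous day, 24 February 2033).

17:45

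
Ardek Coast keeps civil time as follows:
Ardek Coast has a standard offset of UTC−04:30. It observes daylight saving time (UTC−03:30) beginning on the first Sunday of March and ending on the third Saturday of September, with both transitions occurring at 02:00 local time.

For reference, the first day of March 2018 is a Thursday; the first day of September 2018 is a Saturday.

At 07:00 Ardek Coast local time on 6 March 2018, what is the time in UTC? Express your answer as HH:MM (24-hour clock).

10:30

1 March 2018 is a Thursday, so the first Sunday is March 4.
1 September 2018 is a Saturday, so the first Saturday is September 1 and the third is September 15.
Daylight saving runs 4 March – 15 September; 6 March 2018 is inside that window, so Ardek Coast is at UTC−03:30.
07:00 local + 3h30m = 10:30 UTC.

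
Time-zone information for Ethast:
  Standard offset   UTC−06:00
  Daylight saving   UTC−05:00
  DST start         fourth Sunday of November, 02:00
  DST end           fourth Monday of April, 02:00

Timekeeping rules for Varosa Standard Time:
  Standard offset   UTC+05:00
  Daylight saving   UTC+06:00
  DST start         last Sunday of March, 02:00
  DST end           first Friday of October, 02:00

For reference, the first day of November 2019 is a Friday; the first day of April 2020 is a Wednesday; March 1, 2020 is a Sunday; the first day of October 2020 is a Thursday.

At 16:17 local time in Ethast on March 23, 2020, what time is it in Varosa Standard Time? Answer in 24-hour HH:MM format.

1 November 2019 is a Friday, so the first Sunday is November 3 and the fourth is November 24.
1 April 2020 is a Wednesday, so the first Monday is April 6 and the fourth is April 27.
Daylight saving runs 24 November 2019 – 27 April 2020; March 23, 2020 is inside that window, so Ethast is at UTC−05:00.
16:17 Ethast + 5h = 21:17 UTC.
1 March 2020 is a Sunday, so Sundays fall on 1, 8, 15, 22, 29; the last is March 29.
1 October 2020 is a Thursday, so the first Friday is October 2.
At the standard offset (UTC+05:00), 21:17 UTC + 5h = 02:17 Varosa Standard Time standard time (rolling into the next day, 24 March 2020).
The standard-time date in Varosa Standard Time, March 24, 2020, does not fall between 29 March and 2 October, so daylight saving is not in effect and Varosa Standard Time is at UTC+05:00.
21:17 UTC + 5h = 02:17 Varosa Standard Time (rolling into the next day, 24 March 2020).

02:17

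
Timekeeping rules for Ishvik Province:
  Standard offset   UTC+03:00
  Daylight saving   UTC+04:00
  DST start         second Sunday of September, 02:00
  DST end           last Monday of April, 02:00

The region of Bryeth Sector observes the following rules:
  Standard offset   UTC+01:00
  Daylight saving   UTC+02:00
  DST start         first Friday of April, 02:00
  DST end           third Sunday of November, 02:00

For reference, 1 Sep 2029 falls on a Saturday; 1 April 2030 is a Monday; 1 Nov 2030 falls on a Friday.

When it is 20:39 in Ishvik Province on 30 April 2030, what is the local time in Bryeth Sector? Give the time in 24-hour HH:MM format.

1 September 2029 is a Saturday, so the first Sunday is September 2 and the second is September 9.
1 April 2030 is a Monday, so Mondays fall on 1, 8, 15, 22, 29; the last is April 29.
30 April 2030 is outside the daylight-saving period (9 September 2029 – 29 April 2030), so Ishvik Province is on standard time, UTC+03:00.
20:39 Ishvik Province − 3h = 17:39 UTC.
1 April 2030 is a Monday, so the first Friday is April 5.
1 November 2030 is a Friday, so the first Sunday is November 3 and the third is November 17.
At the standard offset (UTC+01:00), 17:39 UTC + 1h = 18:39 Bryeth Sector standard time.
The standard-time date in Bryeth Sector, 30 April 2030, lies within the daylight-saving period (5 April – 17 November), so Bryeth Sector is on daylight time, UTC+02:00.
17:39 UTC + 2h = 19:39 Bryeth Sector.

19:39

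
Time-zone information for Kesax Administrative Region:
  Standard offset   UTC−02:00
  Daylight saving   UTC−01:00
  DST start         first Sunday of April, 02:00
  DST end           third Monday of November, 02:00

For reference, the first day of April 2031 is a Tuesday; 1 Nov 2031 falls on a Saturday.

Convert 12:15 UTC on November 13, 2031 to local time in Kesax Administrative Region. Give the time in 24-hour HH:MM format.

1 April 2031 is a Tuesday, so the first Sunday is April 6.
1 November 2031 is a Saturday, so the first Monday is November 3 and the third is November 17.
At the standard offset (UTC−02:00), 12:15 UTC − 2h = 10:15 Kesax Administrative Region standard time.
The standard-time date in Kesax Administrative Region, November 13, 2031, lies within the daylight-saving period (6 April – 17 November), so Kesax Administrative Region is on daylight time, UTC−01:00.
12:15 UTC − 1h = 11:15 local.

11:15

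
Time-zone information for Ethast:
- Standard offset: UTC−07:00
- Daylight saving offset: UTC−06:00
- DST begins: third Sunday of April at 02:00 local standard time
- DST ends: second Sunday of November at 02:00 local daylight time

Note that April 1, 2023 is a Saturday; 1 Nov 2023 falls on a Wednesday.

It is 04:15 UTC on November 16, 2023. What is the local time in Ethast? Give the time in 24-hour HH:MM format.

21:15

1 April 2023 is a Saturday, so the first Sunday is April 2 and the third is April 16.
1 November 2023 is a Wednesday, so the first Sunday is November 5 and the second is November 12.
At the standard offset (UTC−07:00), 04:15 UTC − 7h = 21:15 Ethast standard time (rolling into the previous day, 15 November 2023).
Daylight saving runs 16 April – 12 November; the standard-time date in Ethast, November 15, 2023, is outside that window, so Ethast is on standard time at UTC−07:00.
04:15 UTC − 7h = 21:15 local (rolling into the previous day, 15 November 2023).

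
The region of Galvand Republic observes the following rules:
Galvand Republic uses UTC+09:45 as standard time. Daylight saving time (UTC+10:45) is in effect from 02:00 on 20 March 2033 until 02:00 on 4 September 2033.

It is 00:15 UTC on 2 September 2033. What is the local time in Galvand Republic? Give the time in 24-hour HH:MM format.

At the standard offset (UTC+09:45), 00:15 UTC + 9h45m = 10:00 Galvand Republic standard time.
The standard-time date in Galvand Republic, 2 September 2033, falls between 20 March and 4 September, so daylight saving is in effect and Galvand Republic is at UTC+10:45.
00:15 UTC + 10h45m = 11:00 local.

11:00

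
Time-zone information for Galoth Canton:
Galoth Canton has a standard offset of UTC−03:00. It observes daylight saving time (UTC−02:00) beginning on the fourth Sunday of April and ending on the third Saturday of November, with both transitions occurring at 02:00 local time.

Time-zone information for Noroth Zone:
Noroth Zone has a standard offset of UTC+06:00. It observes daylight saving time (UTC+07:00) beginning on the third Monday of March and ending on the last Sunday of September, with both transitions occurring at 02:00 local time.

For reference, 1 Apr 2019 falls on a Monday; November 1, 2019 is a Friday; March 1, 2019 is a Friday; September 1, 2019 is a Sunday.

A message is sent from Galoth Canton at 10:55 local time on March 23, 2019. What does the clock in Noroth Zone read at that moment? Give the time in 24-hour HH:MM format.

1 April 2019 is a Monday, so the first Sunday is April 7 and the fourth is April 28.
1 November 2019 is a Friday, so the first Saturday is November 2 and the third is November 16.
Daylight saving runs 28 April – 16 November; March 23, 2019 is outside that window, so Galoth Canton is on standard time at UTC−03:00.
10:55 Galoth Canton + 3h = 13:55 UTC.
1 March 2019 is a Friday, so the first Monday is March 4 and the third is March 18.
1 September 2019 is a Sunday, so Sundays fall on 1, 8, 15, 22, 29; the last is September 29.
At the standard offset (UTC+06:00), 13:55 UTC + 6h = 19:55 Noroth Zone standard time.
Daylight saving runs 18 March – 29 September; the standard-time date in Noroth Zone, March 23, 2019, is inside that window, so Noroth Zone is at UTC+07:00.
13:55 UTC + 7h = 20:55 Noroth Zone.

20:55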